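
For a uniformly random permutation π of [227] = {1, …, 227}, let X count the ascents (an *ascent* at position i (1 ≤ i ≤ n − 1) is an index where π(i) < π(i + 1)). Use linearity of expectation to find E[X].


Write X = Σ X_I over i = 1, …, 226, with X_I the indicator of one ascent.
There are 226 indicators.
For each fixed i, the pair (π(i), π(i+1)) is a uniformly random ordered pair of distinct values from {1, …, 227}; by symmetry P[π(i) < π(i+1)] = 1/2.
By linearity: E[X] = 226 · (1/2) = (227 − 1) · (1/2) = 113 ≈ 113.0000.

E[X] = 113 = 113.0000.


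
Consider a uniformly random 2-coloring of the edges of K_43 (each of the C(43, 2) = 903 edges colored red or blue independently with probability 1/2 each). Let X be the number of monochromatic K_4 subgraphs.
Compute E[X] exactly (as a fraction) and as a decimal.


Let X = Σ_S X_S over the C(43, 4) = 123410 subsets S of size 4, where X_S = 1 if the K_4 on S is monochromatic.
For a fixed S, the K_4 on S has C(4, 2) = 6 edges. P[all 6 edges red] = (1/2)^6, and likewise for blue, so P[monochromatic] = 2·(1/2)^6 = 2^{1 − 6} = 1/32.
Summing: E[X] = C(43, 4) · 2^{1 − 6} = 123410 · 1/32 = 61705/16.
Numerically: E[X] ≈ 3856.5625.

E[X] = C(43,4)·2^(1−C(4,2)) = 61705/16 ≈ 3856.5625.


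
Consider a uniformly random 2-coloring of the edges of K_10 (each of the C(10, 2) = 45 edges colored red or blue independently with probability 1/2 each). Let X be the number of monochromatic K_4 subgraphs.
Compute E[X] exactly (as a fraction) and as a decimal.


Let X = Σ_S X_S over the C(10, 4) = 210 subsets S of size 4, where X_S = 1 if the K_4 on S is monochromatic.
For a fixed S, the K_4 on S has C(4, 2) = 6 edges. P[all 6 edges red] = (1/2)^6, and likewise for blue, so P[monochromatic] = 2·(1/2)^6 = 2^{1 − 6} = 1/32.
Summing: E[X] = C(10, 4) · 2^{1 − 6} = 210 · 1/32 = 105/16.
Numerically: E[X] ≈ 6.56250.

E[X] = C(10,4)·2^(1−C(4,2)) = 105/16 ≈ 6.56250.


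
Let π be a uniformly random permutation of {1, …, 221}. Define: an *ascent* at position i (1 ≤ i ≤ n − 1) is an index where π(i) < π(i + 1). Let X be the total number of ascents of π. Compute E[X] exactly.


Write X = Σ X_I over i = 1, …, 220, with X_I the indicator of one ascent.
There are 220 indicators.
For each fixed i, the pair (π(i), π(i+1)) is a uniformly random ordered pair of distinct values from {1, …, 221}; by symmetry P[π(i) < π(i+1)] = 1/2.
By linearity: E[X] = 220 · (1/2) = (221 − 1) · (1/2) = 110 ≈ 110.0000.

E[X] = 110 = 110.0000.


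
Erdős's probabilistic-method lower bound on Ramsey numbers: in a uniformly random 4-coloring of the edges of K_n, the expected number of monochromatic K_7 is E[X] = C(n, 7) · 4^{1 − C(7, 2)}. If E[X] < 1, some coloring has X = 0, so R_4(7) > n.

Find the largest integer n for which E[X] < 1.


We need C(n, 7) · 4^{1 − 21} < 1, i.e. C(n, 7) < 4^{21 − 1} = 1099511627776.
Check values of n near the boundary:
  n = 176: C(176, 7) = 919790691600; 919790691600 < 1099511627776? YES
  n = 177: C(177, 7) = 957664425960; 957664425960 < 1099511627776? YES
  n = 178: C(178, 7) = 996867063280; 996867063280 < 1099511627776? YES
  n = 179: C(179, 7) = 1037437234460; 1037437234460 < 1099511627776? YES
  n = 180: C(180, 7) = 1079414463600; 1079414463600 < 1099511627776? YES
  n = 181: C(181, 7) = 1122839183400; 1122839183400 < 1099511627776? NO
The largest n with C(n, 7) < 1099511627776 is n = 180 (where E[X] = 67463403975/68719476736 ≈ 0.9817). Hence R_4(7) > 180, i.e. R_4(7) ≥ 181.

Largest n = 180; hence R_4(7) > 180.


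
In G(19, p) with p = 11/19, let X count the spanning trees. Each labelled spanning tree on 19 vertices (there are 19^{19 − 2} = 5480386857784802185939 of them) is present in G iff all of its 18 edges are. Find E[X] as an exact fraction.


K_19 has 19^{19 − 2} = 5480386857784802185939 labelled spanning trees.
For each such spanning tree H, let X_H = 1 if all 18 edges of H are present in G. Then P[X_H = 1] = p^{18} = (11/19)^{18} = 5559917313492231481/104127350297911241532841.
By linearity of expectation: E[X] = Σ_H E[X_H] = 5480386857784802185939 · p^{18} = 5480386857784802185939 · 5559917313492231481/104127350297911241532841 = 5559917313492231481/19.
Numerically: E[X] ≈ 2.926e+17.

E[X] = 5480386857784802185939 · (11/19)^{18} = 5559917313492231481/19 ≈ 2.926e+17.


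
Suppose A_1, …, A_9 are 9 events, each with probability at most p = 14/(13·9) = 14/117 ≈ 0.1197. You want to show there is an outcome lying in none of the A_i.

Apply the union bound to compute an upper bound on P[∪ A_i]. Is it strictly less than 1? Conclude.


Union bound: P[∪_{i=1}^{9} A_i] ≤ Σ_i P[A_i] ≤ 9·p = 9·(14/117) = 14/13.
Numerically: 14/13 ≈ 1.0769.
Is 14/13 < 1? NO.
Since the bound 14/13 is ≥ 1, the union bound is uninformative here; it does NOT by itself certify existence.

9·p = 14/13 ≈ 1.0769; existence NOT certified by the union bound.


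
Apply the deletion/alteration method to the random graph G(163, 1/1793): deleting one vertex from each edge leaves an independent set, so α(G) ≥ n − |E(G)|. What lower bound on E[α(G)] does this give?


E[|E(G)|] = C(163, 2)·p = 13203 · (1/1793) = 81/11.
E[α(G)] ≥ n − E[|E(G)|] = 163 − 81/11 = 1712/11.
Numerically: ≈ 155.6364.
(This is only a lower bound; the true E[α(G)] may be larger.)

E[α(G)] ≥ 1712/11 ≈ 155.6364.


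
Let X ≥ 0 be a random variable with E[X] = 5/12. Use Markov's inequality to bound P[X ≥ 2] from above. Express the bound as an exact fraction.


μ = E[X] = 5/12, a = 2.
Markov: P[X ≥ 2] ≤ μ/a = (5/12)/2 = 5/24.
Numerically: ≈ 0.2083.
(Since a = 2 > μ = 0.4167, the bound 5/24 is < 1 and informative.)

P[X ≥ 2] ≤ 5/24 ≈ 0.2083.


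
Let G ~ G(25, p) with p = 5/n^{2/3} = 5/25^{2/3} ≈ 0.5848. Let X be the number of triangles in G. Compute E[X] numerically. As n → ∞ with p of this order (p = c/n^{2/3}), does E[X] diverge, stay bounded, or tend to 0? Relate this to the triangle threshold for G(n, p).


Number of potential triangles: C(25, 3) = 2300.
Each occurs with probability p³ ≈ (0.5848)³ ≈ 2.000000e-01.
By linearity: E[X] = C(25, 3)·p³ ≈ 2300 · 2.000000e-01 ≈ 460.0000.
Since α = 2/3 < 1, p = c/n^{2/3} ≫ 1/n is above the triangle threshold p ~ 1/n. Asymptotically E[X] ~ (c³/6)·n^{3(1−α)} = (5³/6)·n^{1} → ∞; triangles are abundant w.h.p.

E[X] ≈ 460.0000; in regime p = Θ(1/n^{2/3}) E[X] diverges (above the triangle threshold p ~ 1/n).


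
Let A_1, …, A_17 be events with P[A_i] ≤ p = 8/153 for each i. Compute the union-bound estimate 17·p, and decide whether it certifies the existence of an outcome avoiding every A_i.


Union bound: P[∪_{i=1}^{17} A_i] ≤ Σ_i P[A_i] ≤ 17·p = 17·(8/153) = 8/9.
Numerically: 8/9 ≈ 0.88889.
Is 8/9 < 1? YES.
Since P[∪ A_i] ≤ 8/9 < 1, the complement has P[∩ A_i^c] ≥ 1 − 8/9 = 1/9 > 0, so some outcome avoids every A_i.

17·p = 8/9 ≈ 0.88889; existence CERTIFIED by the union bound.


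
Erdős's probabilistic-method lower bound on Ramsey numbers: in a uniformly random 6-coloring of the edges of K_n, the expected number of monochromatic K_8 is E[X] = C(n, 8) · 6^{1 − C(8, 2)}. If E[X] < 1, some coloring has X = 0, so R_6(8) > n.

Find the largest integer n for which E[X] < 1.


We need C(n, 8) · 6^{1 − 28} < 1, i.e. C(n, 8) < 6^{28 − 1} = 1023490369077469249536.
Check values of n near the boundary:
  n = 1594: C(1594, 8) = 1015652773590544255167; 1015652773590544255167 < 1023490369077469249536? YES
  n = 1595: C(1595, 8) = 1020772636343363633895; 1020772636343363633895 < 1023490369077469249536? YES
  n = 1596: C(1596, 8) = 1025915067760710553965; 1025915067760710553965 < 1023490369077469249536? NO
The largest n with C(n, 8) < 1023490369077469249536 is n = 1595 (where E[X] = 113419181815929292655/113721152119718805504 ≈ 0.997345). Hence R_6(8) > 1595, i.e. R_6(8) ≥ 1596.

Largest n = 1595; hence R_6(8) > 1595.


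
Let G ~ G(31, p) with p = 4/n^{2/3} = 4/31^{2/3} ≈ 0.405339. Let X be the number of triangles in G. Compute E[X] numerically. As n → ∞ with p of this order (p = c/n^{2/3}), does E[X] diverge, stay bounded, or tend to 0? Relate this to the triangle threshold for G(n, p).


Number of potential triangles: C(31, 3) = 4495.
Each occurs with probability p³ ≈ (0.405339)³ ≈ 6.65972945e-02.
By linearity: E[X] = C(31, 3)·p³ ≈ 4495 · 6.65972945e-02 ≈ 299.354839.
Since α = 2/3 < 1, p = c/n^{2/3} ≫ 1/n is above the triangle threshold p ~ 1/n. Asymptotically E[X] ~ (c³/6)·n^{3(1−α)} = (4³/6)·n^{1} → ∞; triangles are abundant w.h.p.

E[X] ≈ 299.354839; in regime p = Θ(1/n^{2/3}) E[X] diverges (above the triangle threshold p ~ 1/n).


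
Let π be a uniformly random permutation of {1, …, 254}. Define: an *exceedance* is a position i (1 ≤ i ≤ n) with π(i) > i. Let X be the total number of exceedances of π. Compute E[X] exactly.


Write X = Σ_{i=1}^{254} X_i, where X_i = 1_{π(i) > i}.
For each fixed i, π(i) is uniform over {1, …, 254} (marginal of a uniform permutation), so P[π(i) > i] = (n − i)/n. Summing: Σ_{i=1}^{254} (n − i)/n = (0 + 1 + … + 253)/254 = 254(254 − 1)/(2·254) = (254 − 1)/2.
Hence E[X] = Σ_{i=1}^{254} (254 − i)/254 = 253/2 ≈ 126.500000.

E[X] = 253/2 = 126.500000.


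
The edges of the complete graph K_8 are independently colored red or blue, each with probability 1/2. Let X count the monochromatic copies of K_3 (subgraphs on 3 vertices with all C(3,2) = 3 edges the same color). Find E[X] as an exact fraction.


Let X = Σ_S X_S over the C(8, 3) = 56 subsets S of size 3, where X_S = 1 if the K_3 on S is monochromatic.
For a fixed S, the K_3 on S has C(3, 2) = 3 edges. P[all 3 edges red] = (1/2)^3, and likewise for blue, so P[monochromatic] = 2·(1/2)^3 = 2^{1 − 3} = 1/4.
By linearity of expectation: E[X] = C(8, 3) · 2^{1 − 3} = 56 · 1/4 = 14.
Numerically: E[X] ≈ 14.00000.

E[X] = C(8,3)·2^(1−C(3,2)) = 14 ≈ 14.00000.


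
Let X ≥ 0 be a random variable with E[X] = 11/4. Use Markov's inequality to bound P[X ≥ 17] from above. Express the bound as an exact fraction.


μ = E[X] = 11/4, a = 17.
Markov: P[X ≥ 17] ≤ μ/a = (11/4)/17 = 11/68.
Numerically: ≈ 0.161765.
(Since a = 17 > μ = 2.750000, the bound 11/68 is < 1 and informative.)

P[X ≥ 17] ≤ 11/68 ≈ 0.161765.


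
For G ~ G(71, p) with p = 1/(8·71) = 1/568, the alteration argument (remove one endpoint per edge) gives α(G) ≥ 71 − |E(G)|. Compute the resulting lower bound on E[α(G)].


E[|E(G)|] = C(71, 2)·p = 2485 · (1/568) = 35/8.
E[α(G)] ≥ n − E[|E(G)|] = 71 − 35/8 = 533/8.
Numerically: ≈ 66.625000.
(This is only a lower bound; the true E[α(G)] may be larger.)

E[α(G)] ≥ 533/8 ≈ 66.625000.


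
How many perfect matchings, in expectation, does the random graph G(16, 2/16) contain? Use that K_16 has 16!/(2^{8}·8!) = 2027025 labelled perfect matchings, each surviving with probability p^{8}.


K_16 has 16!/(2^{8}·8!) = 2027025 labelled perfect matchings.
For each such perfect matching H, let X_H = 1 if all 8 edges of H are present in G. Then P[X_H = 1] = p^{8} = (1/8)^{8} = 1/16777216.
Summing the indicators: E[X] = Σ_H E[X_H] = 2027025 · p^{8} = 2027025 · 1/16777216 = 2027025/16777216.
Numerically: E[X] ≈ 0.1208.

E[X] = 2027025 · (1/8)^{8} = 2027025/16777216 ≈ 0.1208.


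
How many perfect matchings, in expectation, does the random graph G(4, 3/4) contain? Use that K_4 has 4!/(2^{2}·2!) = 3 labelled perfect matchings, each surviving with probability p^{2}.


K_4 has 4!/(2^{2}·2!) = 3 labelled perfect matchings.
For each such perfect matching H, let X_H = 1 if all 2 edges of H are present in G. Then P[X_H = 1] = p^{2} = (3/4)^{2} = 9/16.
Summing the indicators: E[X] = Σ_H E[X_H] = 3 · p^{2} = 3 · 9/16 = 27/16.
Numerically: E[X] ≈ 1.6875.

E[X] = 3 · (3/4)^{2} = 27/16 ≈ 1.6875.


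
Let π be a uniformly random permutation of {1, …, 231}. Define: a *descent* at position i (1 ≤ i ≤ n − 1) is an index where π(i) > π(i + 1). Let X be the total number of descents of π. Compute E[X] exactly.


Write X = Σ X_I over i = 1, …, 230, with X_I the indicator of one descent.
There are 230 indicators.
For each fixed i, the pair (π(i), π(i+1)) is a uniformly random ordered pair of distinct values from {1, …, 231}; by symmetry P[π(i) > π(i+1)] = 1/2.
By linearity: E[X] = 230 · (1/2) = (231 − 1) · (1/2) = 115 ≈ 115.0000.

E[X] = 115 = 115.0000.


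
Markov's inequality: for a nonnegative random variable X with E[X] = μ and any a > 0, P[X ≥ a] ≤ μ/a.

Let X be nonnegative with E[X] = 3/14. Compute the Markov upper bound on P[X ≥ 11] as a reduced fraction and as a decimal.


μ = E[X] = 3/14, a = 11.
Markov: P[X ≥ 11] ≤ μ/a = (3/14)/11 = 3/154.
Numerically: ≈ 0.019481.
(Since a = 11 > μ = 0.214286, the bound 3/154 is < 1 and informative.)

P[X ≥ 11] ≤ 3/154 ≈ 0.019481.


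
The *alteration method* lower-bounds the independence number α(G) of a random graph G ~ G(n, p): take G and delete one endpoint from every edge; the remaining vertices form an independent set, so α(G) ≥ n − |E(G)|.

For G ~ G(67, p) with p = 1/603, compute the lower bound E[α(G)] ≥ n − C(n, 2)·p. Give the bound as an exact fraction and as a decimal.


E[|E(G)|] = C(67, 2)·p = 2211 · (1/603) = 11/3.
E[α(G)] ≥ n − E[|E(G)|] = 67 − 11/3 = 190/3.
Numerically: ≈ 63.3333.
(This is only a lower bound; the true E[α(G)] may be larger.)

E[α(G)] ≥ 190/3 ≈ 63.3333.


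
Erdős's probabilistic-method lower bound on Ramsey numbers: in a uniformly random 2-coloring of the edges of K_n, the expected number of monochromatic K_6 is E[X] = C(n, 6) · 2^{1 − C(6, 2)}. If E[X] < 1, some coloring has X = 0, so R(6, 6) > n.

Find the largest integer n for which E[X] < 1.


We need C(n, 6) · 2^{1 − 15} < 1, i.e. C(n, 6) < 2^{15 − 1} = 16384.
Check values of n near the boundary:
  n = 13: C(13, 6) = 1716; 1716 < 16384? YES
  n = 14: C(14, 6) = 3003; 3003 < 16384? YES
  n = 15: C(15, 6) = 5005; 5005 < 16384? YES
  n = 16: C(16, 6) = 8008; 8008 < 16384? YES
  n = 17: C(17, 6) = 12376; 12376 < 16384? YES
  n = 18: C(18, 6) = 18564; 18564 < 16384? NO
  n = 19: C(19, 6) = 27132; 27132 < 16384? NO
The largest n with C(n, 6) < 16384 is n = 17 (where E[X] = 1547/2048 ≈ 0.7554). Hence R(6, 6) > 17, i.e. R(6, 6) ≥ 18.

Largest n = 17; hence R(6, 6) > 17.


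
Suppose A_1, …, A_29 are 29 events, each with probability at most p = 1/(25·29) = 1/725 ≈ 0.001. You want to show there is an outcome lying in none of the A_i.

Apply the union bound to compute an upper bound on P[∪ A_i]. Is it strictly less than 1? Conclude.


Union bound: P[∪_{i=1}^{29} A_i] ≤ Σ_i P[A_i] ≤ 29·p = 29·(1/725) = 1/25.
Numerically: 1/25 ≈ 0.040.
Is 1/25 < 1? YES.
Since P[∪ A_i] ≤ 1/25 < 1, the complement has P[∩ A_i^c] ≥ 1 − 1/25 = 24/25 > 0, so some outcome avoids every A_i.

29·p = 1/25 ≈ 0.040; existence CERTIFIED by the union bound.


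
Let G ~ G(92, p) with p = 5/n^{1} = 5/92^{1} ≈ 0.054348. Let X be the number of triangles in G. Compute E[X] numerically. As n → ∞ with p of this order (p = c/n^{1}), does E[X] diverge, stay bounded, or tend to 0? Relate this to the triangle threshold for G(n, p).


Number of potential triangles: C(92, 3) = 125580.
Each occurs with probability p³ ≈ (0.054348)³ ≈ 1.6052642e-04.
By linearity: E[X] = C(92, 3)·p³ ≈ 125580 · 1.6052642e-04 ≈ 20.15891.
Here α = 1, so p = 5/n is exactly at the triangle threshold p ~ 1/n. Asymptotically E[X] → c³/6 = 5³/6 = 125/6 ≈ 20.83333, a bounded constant. In this regime the triangle count is asymptotically Poisson(c³/6).

E[X] ≈ 20.15891; in regime p = Θ(1/n^{1}) E[X] stays bounded (at the triangle threshold p ~ 1/n).


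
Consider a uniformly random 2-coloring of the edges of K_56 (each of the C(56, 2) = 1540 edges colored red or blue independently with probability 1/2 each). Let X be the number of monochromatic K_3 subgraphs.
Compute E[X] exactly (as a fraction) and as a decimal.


Let X = Σ_S X_S over the C(56, 3) = 27720 subsets S of size 3, where X_S = 1 if the K_3 on S is monochromatic.
For a fixed S, the K_3 on S has C(3, 2) = 3 edges. P[all 3 edges red] = (1/2)^3, and likewise for blue, so P[monochromatic] = 2·(1/2)^3 = 2^{1 − 3} = 1/4.
Summing: E[X] = C(56, 3) · 2^{1 − 3} = 27720 · 1/4 = 6930.
Numerically: E[X] ≈ 6930.000000.

E[X] = C(56,3)·2^(1−C(3,2)) = 6930 ≈ 6930.000000.


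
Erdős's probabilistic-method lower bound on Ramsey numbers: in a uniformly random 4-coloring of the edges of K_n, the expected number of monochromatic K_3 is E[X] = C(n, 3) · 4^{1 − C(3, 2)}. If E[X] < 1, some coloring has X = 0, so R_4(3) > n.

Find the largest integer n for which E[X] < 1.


We need C(n, 3) · 4^{1 − 3} < 1, i.e. C(n, 3) < 4^{3 − 1} = 16.
Check values of n near the boundary:
  n = 3: C(3, 3) = 1; 1 < 16? YES
  n = 4: C(4, 3) = 4; 4 < 16? YES
  n = 5: C(5, 3) = 10; 10 < 16? YES
  n = 6: C(6, 3) = 20; 20 < 16? NO
  n = 7: C(7, 3) = 35; 35 < 16? NO
  n = 8: C(8, 3) = 56; 56 < 16? NO
The largest n with C(n, 3) < 16 is n = 5 (where E[X] = 5/8 ≈ 0.6250). Hence R_4(3) > 5, i.e. R_4(3) ≥ 6.

Largest n = 5; hence R_4(3) > 5.


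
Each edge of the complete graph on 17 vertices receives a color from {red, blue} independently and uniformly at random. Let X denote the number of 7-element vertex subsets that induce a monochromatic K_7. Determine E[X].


Let X = Σ_S X_S over the C(17, 7) = 19448 subsets S of size 7, where X_S = 1 if the K_7 on S is monochromatic.
For a fixed S, the K_7 on S has C(7, 2) = 21 edges. P[all 21 edges red] = (1/2)^21, and likewise for blue, so P[monochromatic] = 2·(1/2)^21 = 2^{1 − 21} = 1/1048576.
By linearity: E[X] = C(17, 7) · 2^{1 − 21} = 19448 · 1/1048576 = 2431/131072.
Numerically: E[X] ≈ 0.019.

E[X] = C(17,7)·2^(1−C(7,2)) = 2431/131072 ≈ 0.019.


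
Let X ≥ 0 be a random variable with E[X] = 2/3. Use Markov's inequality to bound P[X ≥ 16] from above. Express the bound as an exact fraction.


μ = E[X] = 2/3, a = 16.
Markov: P[X ≥ 16] ≤ μ/a = (2/3)/16 = 1/24.
Numerically: ≈ 0.04167.
(Since a = 16 > μ = 0.66667, the bound 1/24 is < 1 and informative.)

P[X ≥ 16] ≤ 1/24 ≈ 0.04167.


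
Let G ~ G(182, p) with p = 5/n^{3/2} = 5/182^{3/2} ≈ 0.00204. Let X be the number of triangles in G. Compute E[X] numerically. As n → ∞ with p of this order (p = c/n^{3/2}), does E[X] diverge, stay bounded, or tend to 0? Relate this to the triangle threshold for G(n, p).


Number of potential triangles: C(182, 3) = 988260.
Each occurs with probability p³ ≈ (0.00204)³ ≈ 8.44479e-09.
By linearity: E[X] = C(182, 3)·p³ ≈ 988260 · 8.44479e-09 ≈ 0.008.
Since α = 3/2 > 1, p = c/n^{3/2} = o(1/n) is below the triangle threshold p ~ 1/n. Asymptotically E[X] ~ (c³/6)·n^{3(1−α)} = (5³/6)·n^{-1.5} → 0, so by Markov's inequality G has no triangles w.h.p.

E[X] ≈ 0.008; in regime p = Θ(1/n^{3/2}) E[X] tends to 0 (below the triangle threshold p ~ 1/n).


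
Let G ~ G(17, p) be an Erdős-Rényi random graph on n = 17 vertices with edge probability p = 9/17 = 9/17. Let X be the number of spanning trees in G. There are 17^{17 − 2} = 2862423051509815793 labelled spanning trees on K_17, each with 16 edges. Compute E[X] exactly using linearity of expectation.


K_17 has 17^{17 − 2} = 2862423051509815793 labelled spanning trees.
For each such spanning tree H, let X_H = 1 if all 16 edges of H are present in G. Then P[X_H = 1] = p^{16} = (9/17)^{16} = 1853020188851841/48661191875666868481.
By linearity: E[X] = Σ_H E[X_H] = 2862423051509815793 · p^{16} = 2862423051509815793 · 1853020188851841/48661191875666868481 = 1853020188851841/17.
Numerically: E[X] ≈ 1.09e+14.

E[X] = 2862423051509815793 · (9/17)^{16} = 1853020188851841/17 ≈ 1.09e+14.


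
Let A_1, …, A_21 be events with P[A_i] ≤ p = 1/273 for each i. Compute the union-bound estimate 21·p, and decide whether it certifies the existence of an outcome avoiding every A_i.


Union bound: P[∪_{i=1}^{21} A_i] ≤ Σ_i P[A_i] ≤ 21·p = 21·(1/273) = 1/13.
Numerically: 1/13 ≈ 0.076923.
Is 1/13 < 1? YES.
Since P[∪ A_i] ≤ 1/13 < 1, the complement has P[∩ A_i^c] ≥ 1 − 1/13 = 12/13 > 0, so some outcome avoids every A_i.

21·p = 1/13 ≈ 0.076923; existence CERTIFIED by the union bound.


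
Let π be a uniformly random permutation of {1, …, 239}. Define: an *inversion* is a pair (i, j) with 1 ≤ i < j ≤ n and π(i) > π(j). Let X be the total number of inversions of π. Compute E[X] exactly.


Write X = Σ X_I over the C(239, 2) = 28441 pairs i < j, with X_I the indicator of one inversion.
There are 28441 indicators.
For each fixed pair i < j, the values π(i) and π(j) are two distinct elements of {1, …, 239} in uniformly random order; by symmetry P[π(i) > π(j)] = 1/2.
By linearity: E[X] = 28441 · (1/2) = C(239, 2) · (1/2) = 28441/2 = 28441/2 ≈ 14220.500.

E[X] = 28441/2 = 14220.500.


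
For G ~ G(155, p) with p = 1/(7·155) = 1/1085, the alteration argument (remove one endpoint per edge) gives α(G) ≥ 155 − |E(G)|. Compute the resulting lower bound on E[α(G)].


E[|E(G)|] = C(155, 2)·p = 11935 · (1/1085) = 11.
E[α(G)] ≥ n − E[|E(G)|] = 155 − 11 = 144.
Numerically: ≈ 144.000.
(This is only a lower bound; the true E[α(G)] may be larger.)

E[α(G)] ≥ 144 ≈ 144.000.


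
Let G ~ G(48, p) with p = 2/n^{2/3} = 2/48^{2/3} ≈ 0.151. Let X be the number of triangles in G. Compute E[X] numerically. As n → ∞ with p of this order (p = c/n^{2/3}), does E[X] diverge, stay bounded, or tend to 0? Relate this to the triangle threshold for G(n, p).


Number of potential triangles: C(48, 3) = 17296.
Each occurs with probability p³ ≈ (0.151)³ ≈ 3.47222e-03.
By linearity: E[X] = C(48, 3)·p³ ≈ 17296 · 3.47222e-03 ≈ 60.056.
Since α = 2/3 < 1, p = c/n^{2/3} ≫ 1/n is above the triangle threshold p ~ 1/n. Asymptotically E[X] ~ (c³/6)·n^{3(1−α)} = (2³/6)·n^{1} → ∞; triangles are abundant w.h.p.

E[X] ≈ 60.056; in regime p = Θ(1/n^{2/3}) E[X] diverges (above the triangle threshold p ~ 1/n).


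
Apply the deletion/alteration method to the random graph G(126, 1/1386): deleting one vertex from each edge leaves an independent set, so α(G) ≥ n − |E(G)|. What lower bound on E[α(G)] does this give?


E[|E(G)|] = C(126, 2)·p = 7875 · (1/1386) = 125/22.
E[α(G)] ≥ n − E[|E(G)|] = 126 − 125/22 = 2647/22.
Numerically: ≈ 120.3182.
(This is only a lower bound; the true E[α(G)] may be larger.)

E[α(G)] ≥ 2647/22 ≈ 120.3182.


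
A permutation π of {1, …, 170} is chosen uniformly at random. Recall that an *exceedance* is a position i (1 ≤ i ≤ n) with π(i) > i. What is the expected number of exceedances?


Write X = Σ_{i=1}^{170} X_i, where X_i = 1_{π(i) > i}.
For each fixed i, π(i) is uniform over {1, …, 170} (marginal of a uniform permutation), so P[π(i) > i] = (n − i)/n. Summing: Σ_{i=1}^{170} (n − i)/n = (0 + 1 + … + 169)/170 = 170(170 − 1)/(2·170) = (170 − 1)/2.
Hence E[X] = Σ_{i=1}^{170} (170 − i)/170 = 169/2 ≈ 84.500000.

E[X] = 169/2 = 84.500000.


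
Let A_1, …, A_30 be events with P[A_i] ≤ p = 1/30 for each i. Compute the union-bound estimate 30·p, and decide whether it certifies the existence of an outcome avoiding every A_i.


Union bound: P[∪_{i=1}^{30} A_i] ≤ Σ_i P[A_i] ≤ 30·p = 30·(1/30) = 1.
Numerically: 1 ≈ 1.000.
Is 1 < 1? NO.
Since the bound 1 is ≥ 1, the union bound is uninformative here; it does NOT by itself certify existence.

30·p = 1 ≈ 1.000; existence NOT certified by the union bound.


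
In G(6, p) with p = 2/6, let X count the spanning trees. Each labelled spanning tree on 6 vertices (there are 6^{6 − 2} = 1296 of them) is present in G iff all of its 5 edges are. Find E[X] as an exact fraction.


K_6 has 6^{6 − 2} = 1296 labelled spanning trees.
For each such spanning tree H, let X_H = 1 if all 5 edges of H are present in G. Then P[X_H = 1] = p^{5} = (1/3)^{5} = 1/243.
By linearity of expectation: E[X] = Σ_H E[X_H] = 1296 · p^{5} = 1296 · 1/243 = 16/3.
Numerically: E[X] ≈ 5.333.

E[X] = 1296 · (1/3)^{5} = 16/3 ≈ 5.333.


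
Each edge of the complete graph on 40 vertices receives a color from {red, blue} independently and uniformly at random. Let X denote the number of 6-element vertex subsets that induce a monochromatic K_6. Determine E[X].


Let X = Σ_S X_S over the C(40, 6) = 3838380 subsets S of size 6, where X_S = 1 if the K_6 on S is monochromatic.
For a fixed S, the K_6 on S has C(6, 2) = 15 edges. P[all 15 edges red] = (1/2)^15, and likewise for blue, so P[monochromatic] = 2·(1/2)^15 = 2^{1 − 15} = 1/16384.
By linearity of expectation: E[X] = C(40, 6) · 2^{1 − 15} = 3838380 · 1/16384 = 959595/4096.
Numerically: E[X] ≈ 234.2761.

E[X] = C(40,6)·2^(1−C(6,2)) = 959595/4096 ≈ 234.2761.


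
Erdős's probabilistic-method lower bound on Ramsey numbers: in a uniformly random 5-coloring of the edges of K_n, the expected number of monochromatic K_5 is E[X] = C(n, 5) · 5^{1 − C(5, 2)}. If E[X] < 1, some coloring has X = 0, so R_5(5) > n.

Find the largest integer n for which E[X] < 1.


We need C(n, 5) · 5^{1 − 10} < 1, i.e. C(n, 5) < 5^{10 − 1} = 1953125.
Check values of n near the boundary:
  n = 47: C(47, 5) = 1533939; 1533939 < 1953125? YES
  n = 48: C(48, 5) = 1712304; 1712304 < 1953125? YES
  n = 49: C(49, 5) = 1906884; 1906884 < 1953125? YES
  n = 50: C(50, 5) = 2118760; 2118760 < 1953125? NO
The largest n with C(n, 5) < 1953125 is n = 49 (where E[X] = 1906884/1953125 ≈ 0.9763246). Hence R_5(5) > 49, i.e. R_5(5) ≥ 50.

Largest n = 49; hence R_5(5) > 49.


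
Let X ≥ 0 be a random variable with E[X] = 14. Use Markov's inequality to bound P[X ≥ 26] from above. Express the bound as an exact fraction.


μ = E[X] = 14, a = 26.
Markov: P[X ≥ 26] ≤ μ/a = (14)/26 = 7/13.
Numerically: ≈ 0.53846.
(Since a = 26 > μ = 14.00000, the bound 7/13 is < 1 and informative.)

P[X ≥ 26] ≤ 7/13 ≈ 0.53846.


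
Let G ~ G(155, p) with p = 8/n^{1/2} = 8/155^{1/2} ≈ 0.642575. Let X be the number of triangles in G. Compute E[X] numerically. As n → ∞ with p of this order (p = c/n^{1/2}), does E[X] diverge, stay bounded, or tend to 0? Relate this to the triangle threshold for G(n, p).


Number of potential triangles: C(155, 3) = 608685.
Each occurs with probability p³ ≈ (0.642575)³ ≈ 2.65321482e-01.
By linearity: E[X] = C(155, 3)·p³ ≈ 608685 · 2.65321482e-01 ≈ 161497.205996.
Since α = 1/2 < 1, p = c/n^{1/2} ≫ 1/n is above the triangle threshold p ~ 1/n. Asymptotically E[X] ~ (c³/6)·n^{3(1−α)} = (8³/6)·n^{1.5} → ∞; triangles are abundant w.h.p.

E[X] ≈ 161497.205996; in regime p = Θ(1/n^{1/2}) E[X] diverges (above the triangle threshold p ~ 1/n).


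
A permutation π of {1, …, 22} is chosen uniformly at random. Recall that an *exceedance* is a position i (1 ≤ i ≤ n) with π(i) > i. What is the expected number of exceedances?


Write X = Σ_{i=1}^{22} X_i, where X_i = 1_{π(i) > i}.
For each fixed i, π(i) is uniform over {1, …, 22} (marginal of a uniform permutation), so P[π(i) > i] = (n − i)/n. Summing: Σ_{i=1}^{22} (n − i)/n = (0 + 1 + … + 21)/22 = 22(22 − 1)/(2·22) = (22 − 1)/2.
Hence E[X] = Σ_{i=1}^{22} (22 − i)/22 = 21/2 ≈ 10.500000.

E[X] = 21/2 = 10.500000.


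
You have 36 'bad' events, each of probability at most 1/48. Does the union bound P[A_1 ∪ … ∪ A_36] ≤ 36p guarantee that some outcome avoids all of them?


Union bound: P[∪_{i=1}^{36} A_i] ≤ Σ_i P[A_i] ≤ 36·p = 36·(1/48) = 3/4.
Numerically: 3/4 ≈ 0.7500000.
Is 3/4 < 1? YES.
Since P[∪ A_i] ≤ 3/4 < 1, the complement has P[∩ A_i^c] ≥ 1 − 3/4 = 1/4 > 0, so some outcome avoids every A_i.

36·p = 3/4 ≈ 0.7500000; existence CERTIFIED by the union bound.


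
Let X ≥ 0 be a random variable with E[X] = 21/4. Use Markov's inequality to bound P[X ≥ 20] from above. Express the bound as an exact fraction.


μ = E[X] = 21/4, a = 20.
Markov: P[X ≥ 20] ≤ μ/a = (21/4)/20 = 21/80.
Numerically: ≈ 0.262500.
(Since a = 20 > μ = 5.250000, the bound 21/80 is < 1 and informative.)

P[X ≥ 20] ≤ 21/80 ≈ 0.262500.


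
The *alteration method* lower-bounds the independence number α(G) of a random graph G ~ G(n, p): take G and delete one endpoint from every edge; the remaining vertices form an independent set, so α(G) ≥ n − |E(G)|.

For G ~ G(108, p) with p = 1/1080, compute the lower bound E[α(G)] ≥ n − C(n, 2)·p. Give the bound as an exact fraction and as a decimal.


E[|E(G)|] = C(108, 2)·p = 5778 · (1/1080) = 107/20.
E[α(G)] ≥ n − E[|E(G)|] = 108 − 107/20 = 2053/20.
Numerically: ≈ 102.650000.
(This is only a lower bound; the true E[α(G)] may be larger.)

E[α(G)] ≥ 2053/20 ≈ 102.650000.


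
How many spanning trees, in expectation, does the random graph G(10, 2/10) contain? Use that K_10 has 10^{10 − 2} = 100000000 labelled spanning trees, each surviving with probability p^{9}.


K_10 has 10^{10 − 2} = 100000000 labelled spanning trees.
For each such spanning tree H, let X_H = 1 if all 9 edges of H are present in G. Then P[X_H = 1] = p^{9} = (1/5)^{9} = 1/1953125.
By linearity: E[X] = Σ_H E[X_H] = 100000000 · p^{9} = 100000000 · 1/1953125 = 256/5.
Numerically: E[X] ≈ 51.2.

E[X] = 100000000 · (1/5)^{9} = 256/5 ≈ 51.2.


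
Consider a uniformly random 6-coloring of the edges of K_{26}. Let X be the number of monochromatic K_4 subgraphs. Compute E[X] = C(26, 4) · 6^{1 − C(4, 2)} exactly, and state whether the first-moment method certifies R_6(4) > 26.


E[X] = C(26, 4) · 6^{1 − 6} = 14950 · 6^{−5} = 14950/7776.
As a reduced fraction: E[X] = 7475/3888 ≈ 1.9226.
Is E[X] < 1? NO.
Since E[X] ≥ 1, the first-moment bound is inconclusive at n = 26; it does NOT by itself certify R_6(4) > 26.

E[X] = 7475/3888 ≈ 1.9226; E[X] ≥ 1; first-moment method inconclusive here.


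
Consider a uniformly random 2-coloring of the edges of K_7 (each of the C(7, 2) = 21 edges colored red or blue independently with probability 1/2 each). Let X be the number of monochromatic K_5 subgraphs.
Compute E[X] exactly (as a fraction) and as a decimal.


Let X = Σ_S X_S over the C(7, 5) = 21 subsets S of size 5, where X_S = 1 if the K_5 on S is monochromatic.
For a fixed S, the K_5 on S has C(5, 2) = 10 edges. P[all 10 edges red] = (1/2)^10, and likewise for blue, so P[monochromatic] = 2·(1/2)^10 = 2^{1 − 10} = 1/512.
Summing: E[X] = C(7, 5) · 2^{1 − 10} = 21 · 1/512 = 21/512.
Numerically: E[X] ≈ 0.041016.

E[X] = C(7,5)·2^(1−C(5,2)) = 21/512 ≈ 0.041016.


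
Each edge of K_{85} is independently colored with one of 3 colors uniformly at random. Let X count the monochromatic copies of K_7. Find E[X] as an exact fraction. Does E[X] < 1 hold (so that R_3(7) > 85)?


E[X] = C(85, 7) · 3^{1 − 21} = 4935847320 · 3^{−20} = 4935847320/3486784401.
As a reduced fraction: E[X] = 182809160/129140163 ≈ 1.415587.
Is E[X] < 1? NO.
Since E[X] ≥ 1, the first-moment bound is inconclusive at n = 85; it does NOT by itself certify R_3(7) > 85.

E[X] = 182809160/129140163 ≈ 1.415587; E[X] ≥ 1; first-moment method inconclusive here.


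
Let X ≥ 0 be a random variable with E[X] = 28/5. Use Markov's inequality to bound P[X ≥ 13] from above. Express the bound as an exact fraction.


μ = E[X] = 28/5, a = 13.
Markov: P[X ≥ 13] ≤ μ/a = (28/5)/13 = 28/65.
Numerically: ≈ 0.431.
(Since a = 13 > μ = 5.600, the bound 28/65 is < 1 and informative.)

P[X ≥ 13] ≤ 28/65 ≈ 0.431.


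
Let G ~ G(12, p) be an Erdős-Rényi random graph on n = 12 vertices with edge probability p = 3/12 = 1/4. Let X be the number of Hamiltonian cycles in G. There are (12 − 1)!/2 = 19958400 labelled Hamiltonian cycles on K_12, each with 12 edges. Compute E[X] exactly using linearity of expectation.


K_12 has (12 − 1)!/2 = 19958400 labelled Hamiltonian cycles.
For each such Hamiltonian cycle H, let X_H = 1 if all 12 edges of H are present in G. Then P[X_H = 1] = p^{12} = (1/4)^{12} = 1/16777216.
By linearity: E[X] = Σ_H E[X_H] = 19958400 · p^{12} = 19958400 · 1/16777216 = 155925/131072.
Numerically: E[X] ≈ 1.19.

E[X] = 19958400 · (1/4)^{12} = 155925/131072 ≈ 1.19.


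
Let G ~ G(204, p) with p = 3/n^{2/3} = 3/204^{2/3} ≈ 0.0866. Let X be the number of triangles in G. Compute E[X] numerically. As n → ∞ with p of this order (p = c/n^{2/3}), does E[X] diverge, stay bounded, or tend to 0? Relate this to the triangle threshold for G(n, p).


Number of potential triangles: C(204, 3) = 1394204.
Each occurs with probability p³ ≈ (0.0866)³ ≈ 6.48789e-04.
By linearity: E[X] = C(204, 3)·p³ ≈ 1394204 · 6.48789e-04 ≈ 904.544.
Since α = 2/3 < 1, p = c/n^{2/3} ≫ 1/n is above the triangle threshold p ~ 1/n. Asymptotically E[X] ~ (c³/6)·n^{3(1−α)} = (3³/6)·n^{1} → ∞; triangles are abundant w.h.p.

E[X] ≈ 904.544; in regime p = Θ(1/n^{2/3}) E[X] diverges (above the triangle threshold p ~ 1/n).


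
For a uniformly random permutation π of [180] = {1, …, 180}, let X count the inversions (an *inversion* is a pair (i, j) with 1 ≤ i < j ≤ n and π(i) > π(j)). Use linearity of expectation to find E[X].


Write X = Σ X_I over the C(180, 2) = 16110 pairs i < j, with X_I the indicator of one inversion.
There are 16110 indicators.
For each fixed pair i < j, the values π(i) and π(j) are two distinct elements of {1, …, 180} in uniformly random order; by symmetry P[π(i) > π(j)] = 1/2.
By linearity: E[X] = 16110 · (1/2) = C(180, 2) · (1/2) = 16110/2 = 8055 ≈ 8055.000.

E[X] = 8055 = 8055.000.


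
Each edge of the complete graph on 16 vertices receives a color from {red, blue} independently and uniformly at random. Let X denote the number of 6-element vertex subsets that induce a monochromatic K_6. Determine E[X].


Let X = Σ_S X_S over the C(16, 6) = 8008 subsets S of size 6, where X_S = 1 if the K_6 on S is monochromatic.
For a fixed S, the K_6 on S has C(6, 2) = 15 edges. P[all 15 edges red] = (1/2)^15, and likewise for blue, so P[monochromatic] = 2·(1/2)^15 = 2^{1 − 15} = 1/16384.
Summing: E[X] = C(16, 6) · 2^{1 − 15} = 8008 · 1/16384 = 1001/2048.
Numerically: E[X] ≈ 0.488770.

E[X] = C(16,6)·2^(1−C(6,2)) = 1001/2048 ≈ 0.488770.


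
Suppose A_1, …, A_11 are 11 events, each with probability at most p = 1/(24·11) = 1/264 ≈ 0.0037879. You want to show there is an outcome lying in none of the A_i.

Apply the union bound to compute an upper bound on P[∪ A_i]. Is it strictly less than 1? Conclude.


Union bound: P[∪_{i=1}^{11} A_i] ≤ Σ_i P[A_i] ≤ 11·p = 11·(1/264) = 1/24.
Numerically: 1/24 ≈ 0.0416667.
Is 1/24 < 1? YES.
Since P[∪ A_i] ≤ 1/24 < 1, the complement has P[∩ A_i^c] ≥ 1 − 1/24 = 23/24 > 0, so some outcome avoids every A_i.

11·p = 1/24 ≈ 0.0416667; existence CERTIFIED by the union bound.


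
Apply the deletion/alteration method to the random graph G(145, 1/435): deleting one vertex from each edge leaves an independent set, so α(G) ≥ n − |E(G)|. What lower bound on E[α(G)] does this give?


E[|E(G)|] = C(145, 2)·p = 10440 · (1/435) = 24.
E[α(G)] ≥ n − E[|E(G)|] = 145 − 24 = 121.
Numerically: ≈ 121.0000.
(This is only a lower bound; the true E[α(G)] may be larger.)

E[α(G)] ≥ 121 ≈ 121.0000.


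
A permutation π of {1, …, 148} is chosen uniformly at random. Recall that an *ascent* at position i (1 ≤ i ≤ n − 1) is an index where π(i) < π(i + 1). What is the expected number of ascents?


Write X = Σ X_I over i = 1, …, 147, with X_I the indicator of one ascent.
There are 147 indicators.
For each fixed i, the pair (π(i), π(i+1)) is a uniformly random ordered pair of distinct values from {1, …, 148}; by symmetry P[π(i) < π(i+1)] = 1/2.
By linearity: E[X] = 147 · (1/2) = (148 − 1) · (1/2) = 147/2 ≈ 73.50000.

E[X] = 147/2 = 73.50000.


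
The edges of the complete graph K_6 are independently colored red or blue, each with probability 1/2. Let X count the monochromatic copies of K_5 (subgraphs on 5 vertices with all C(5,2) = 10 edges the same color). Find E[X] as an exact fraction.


Let X = Σ_S X_S over the C(6, 5) = 6 subsets S of size 5, where X_S = 1 if the K_5 on S is monochromatic.
For a fixed S, the K_5 on S has C(5, 2) = 10 edges. P[all 10 edges red] = (1/2)^10, and likewise for blue, so P[monochromatic] = 2·(1/2)^10 = 2^{1 − 10} = 1/512.
Summing: E[X] = C(6, 5) · 2^{1 − 10} = 6 · 1/512 = 3/256.
Numerically: E[X] ≈ 0.012.

E[X] = C(6,5)·2^(1−C(5,2)) = 3/256 ≈ 0.012.


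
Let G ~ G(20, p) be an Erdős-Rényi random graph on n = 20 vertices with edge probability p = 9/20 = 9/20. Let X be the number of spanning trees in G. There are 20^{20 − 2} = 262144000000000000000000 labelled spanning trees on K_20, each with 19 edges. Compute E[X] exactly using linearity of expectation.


K_20 has 20^{20 − 2} = 262144000000000000000000 labelled spanning trees.
For each such spanning tree H, let X_H = 1 if all 19 edges of H are present in G. Then P[X_H = 1] = p^{19} = (9/20)^{19} = 1350851717672992089/5242880000000000000000000.
By linearity: E[X] = Σ_H E[X_H] = 262144000000000000000000 · p^{19} = 262144000000000000000000 · 1350851717672992089/5242880000000000000000000 = 1350851717672992089/20.
Numerically: E[X] ≈ 6.7543e+16.

E[X] = 262144000000000000000000 · (9/20)^{19} = 1350851717672992089/20 ≈ 6.7543e+16.


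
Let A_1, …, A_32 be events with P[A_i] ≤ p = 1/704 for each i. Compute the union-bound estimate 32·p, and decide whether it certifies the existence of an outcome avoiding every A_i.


Union bound: P[∪_{i=1}^{32} A_i] ≤ Σ_i P[A_i] ≤ 32·p = 32·(1/704) = 1/22.
Numerically: 1/22 ≈ 0.045455.
Is 1/22 < 1? YES.
Since P[∪ A_i] ≤ 1/22 < 1, the complement has P[∩ A_i^c] ≥ 1 − 1/22 = 21/22 > 0, so some outcome avoids every A_i.

32·p = 1/22 ≈ 0.045455; existence CERTIFIED by the union bound.


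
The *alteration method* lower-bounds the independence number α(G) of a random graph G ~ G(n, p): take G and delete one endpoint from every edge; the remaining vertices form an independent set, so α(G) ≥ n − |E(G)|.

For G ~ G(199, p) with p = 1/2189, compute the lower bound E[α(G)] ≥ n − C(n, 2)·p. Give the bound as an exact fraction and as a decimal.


E[|E(G)|] = C(199, 2)·p = 19701 · (1/2189) = 9.
E[α(G)] ≥ n − E[|E(G)|] = 199 − 9 = 190.
Numerically: ≈ 190.000000.
(This is only a lower bound; the true E[α(G)] may be larger.)

E[α(G)] ≥ 190 ≈ 190.000000.


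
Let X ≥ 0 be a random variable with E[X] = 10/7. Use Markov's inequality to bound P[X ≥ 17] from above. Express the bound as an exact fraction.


μ = E[X] = 10/7, a = 17.
Markov: P[X ≥ 17] ≤ μ/a = (10/7)/17 = 10/119.
Numerically: ≈ 0.084.
(Since a = 17 > μ = 1.429, the bound 10/119 is < 1 and informative.)

P[X ≥ 17] ≤ 10/119 ≈ 0.084.


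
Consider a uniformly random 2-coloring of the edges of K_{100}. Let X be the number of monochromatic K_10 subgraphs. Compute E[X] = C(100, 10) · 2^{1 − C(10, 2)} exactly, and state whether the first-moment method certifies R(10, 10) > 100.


E[X] = C(100, 10) · 2^{1 − 45} = 17310309456440 · 2^{−44} = 17310309456440/17592186044416.
As a reduced fraction: E[X] = 2163788682055/2199023255552 ≈ 0.984.
Is E[X] < 1? YES.
Since E[X] < 1, there exists a 2-coloring of K_{100} with no monochromatic K_10; hence R(10, 10) > 100.

E[X] = 2163788682055/2199023255552 ≈ 0.984; E[X] < 1, so R(10, 10) > 100.


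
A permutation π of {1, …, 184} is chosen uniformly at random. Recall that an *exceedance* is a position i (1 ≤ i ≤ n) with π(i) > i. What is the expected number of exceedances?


Write X = Σ_{i=1}^{184} X_i, where X_i = 1_{π(i) > i}.
For each fixed i, π(i) is uniform over {1, …, 184} (marginal of a uniform permutation), so P[π(i) > i] = (n − i)/n. Summing: Σ_{i=1}^{184} (n − i)/n = (0 + 1 + … + 183)/184 = 184(184 − 1)/(2·184) = (184 − 1)/2.
Hence E[X] = Σ_{i=1}^{184} (184 − i)/184 = 183/2 ≈ 91.500000.

E[X] = 183/2 = 91.500000.
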